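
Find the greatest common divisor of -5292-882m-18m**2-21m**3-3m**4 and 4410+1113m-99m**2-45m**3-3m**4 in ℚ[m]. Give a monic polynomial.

42+13m+m**2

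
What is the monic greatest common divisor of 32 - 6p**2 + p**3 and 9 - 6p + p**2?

Repeated division with remainder:
  p**3 - 6p**2 + 32 = (p)(p**2 - 6p + 9) + (-9p + 32)
  p**2 - 6p + 9 = (-(1/9)p + 22/81)(-9p + 32) + (25/81)
  -9p + 32 = (-(729/25)p + 2592/25)(25/81) + (0)
The last nonzero remainder is the constant 25/81, so the polynomials are coprime and gcd = 1.

1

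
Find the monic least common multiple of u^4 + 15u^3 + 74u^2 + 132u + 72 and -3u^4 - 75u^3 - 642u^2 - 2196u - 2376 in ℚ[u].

By polynomial division,
  u^4 + 15u^3 + 74u^2 + 132u + 72 = (-1/3)(-3u^4 - 75u^3 - 642u^2 - 2196u - 2376) + (-10u^3 - 140u^2 - 600u - 720)
  -3u^4 - 75u^3 - 642u^2 - 2196u - 2376 = ((3/10)u + 33/10)(-10u^3 - 140u^2 - 600u - 720) + (0)
Last nonzero remainder: -10u^3 - 140u^2 - 600u - 720. Dividing through by -10 gives the monic gcd u^3 + 14u^2 + 60u + 72.
Then lcm(f, g) = f·g / gcd(f, g); expanding and making the result monic gives the answer.

u^5 + 26u^4 + 239u^3 + 946u^2 + 1524u + 792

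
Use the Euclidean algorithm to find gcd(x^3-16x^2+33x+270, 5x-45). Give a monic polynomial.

By polynomial division,
  x^3-16x^2+33x+270 = ((1/5)x^2-(7/5)x-6)(5x-45) + (0)
Last nonzero remainder: 5x-45. Dividing through by 5 gives the monic gcd x-9.

x-9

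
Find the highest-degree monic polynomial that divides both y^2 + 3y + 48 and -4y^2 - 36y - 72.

1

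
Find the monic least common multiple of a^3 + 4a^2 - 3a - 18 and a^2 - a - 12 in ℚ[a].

By polynomial division,
  a^3 + 4a^2 - 3a - 18 = (a + 5)(a^2 - a - 12) + (14a + 42)
  a^2 - a - 12 = ((1/14)a - 2/7)(14a + 42) + (0)
Last nonzero remainder: 14a + 42. Dividing through by 14 gives the monic gcd a + 3.
Then lcm(f, g) = f·g / gcd(f, g); expanding and making the result monic gives the answer.

a^4 - 19a^2 - 6a + 72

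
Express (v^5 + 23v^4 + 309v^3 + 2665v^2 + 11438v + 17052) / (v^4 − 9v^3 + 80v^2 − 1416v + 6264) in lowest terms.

(v^3 + 17v^2 + 91v + 147)/(v^2 − 15v + 54)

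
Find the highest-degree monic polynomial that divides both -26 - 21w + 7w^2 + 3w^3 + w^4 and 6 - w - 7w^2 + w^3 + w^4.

Repeated division with remainder:
  w^4 + 3w^3 + 7w^2 - 21w - 26 = (w^4 + w^3 - 7w^2 - w + 6) + (2w^3 + 14w^2 - 20w - 32)
  w^4 + w^3 - 7w^2 - w + 6 = ((1/2)w - 3)(2w^3 + 14w^2 - 20w - 32) + (45w^2 - 45w - 90)
  2w^3 + 14w^2 - 20w - 32 = ((2/45)w + 16/45)(45w^2 - 45w - 90) + (0)
Last nonzero remainder: 45w^2 - 45w - 90. Dividing through by 45 gives the monic gcd w^2 - w - 2.

-2 - w + w^2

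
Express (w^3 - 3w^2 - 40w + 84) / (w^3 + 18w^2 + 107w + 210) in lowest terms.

Apply the Euclidean algorithm:
  w^3 - 3w^2 - 40w + 84 = (w^3 + 18w^2 + 107w + 210) + (-21w^2 - 147w - 126)
  w^3 + 18w^2 + 107w + 210 = (-(1/21)w - 11/21)(-21w^2 - 147w - 126) + (24w + 144)
  -21w^2 - 147w - 126 = (-(7/8)w - 7/8)(24w + 144) + (0)
Last nonzero remainder: 24w + 144. Dividing through by 24 gives the monic gcd w + 6.
Cancel w + 6 from numerator and denominator to get the reduced form.

(w^2 - 9w + 14)/(w^2 + 12w + 35)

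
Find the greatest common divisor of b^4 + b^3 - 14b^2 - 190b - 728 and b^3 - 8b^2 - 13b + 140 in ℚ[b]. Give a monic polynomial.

b^2 - 3b - 28

Euclidean algorithm in ℚ[b]:
  b^4 + b^3 - 14b^2 - 190b - 728 = (b + 9)(b^3 - 8b^2 - 13b + 140) + (71b^2 - 213b - 1988)
  b^3 - 8b^2 - 13b + 140 = ((1/71)b - 5/71)(71b^2 - 213b - 1988) + (0)
Last nonzero remainder: 71b^2 - 213b - 1988. Dividing through by 71 gives the monic gcd b^2 - 3b - 28.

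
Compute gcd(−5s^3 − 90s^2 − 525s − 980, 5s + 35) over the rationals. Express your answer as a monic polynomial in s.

s + 7

By polynomial division,
  −5s^3 − 90s^2 − 525s − 980 = (−s^2 − 11s − 28)(5s + 35) + (0)
Last nonzero remainder: 5s + 35. Dividing through by 5 gives the monic gcd s + 7.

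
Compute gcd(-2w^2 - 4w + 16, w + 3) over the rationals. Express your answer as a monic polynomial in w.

Repeated division with remainder:
  -2w^2 - 4w + 16 = (-2w + 2)(w + 3) + (10)
  w + 3 = ((1/10)w + 3/10)(10) + (0)
The last nonzero remainder is the constant 10, so the polynomials are coprime and gcd = 1.

1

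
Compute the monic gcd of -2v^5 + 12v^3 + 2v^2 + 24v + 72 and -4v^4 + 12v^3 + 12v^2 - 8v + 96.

By polynomial division,
  -2v^5 + 12v^3 + 2v^2 + 24v + 72 = ((1/2)v + 3/2)(-4v^4 + 12v^3 + 12v^2 - 8v + 96) + (-12v^3 - 12v^2 - 12v - 72)
  -4v^4 + 12v^3 + 12v^2 - 8v + 96 = ((1/3)v - 4/3)(-12v^3 - 12v^2 - 12v - 72) + (0)
Last nonzero remainder: -12v^3 - 12v^2 - 12v - 72. Dividing through by -12 gives the monic gcd v^3 + v^2 + v + 6.

v^3 + v^2 + v + 6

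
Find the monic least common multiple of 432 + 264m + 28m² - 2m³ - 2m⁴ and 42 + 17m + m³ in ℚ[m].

Repeated division with remainder:
  -2m⁴ - 2m³ + 28m² + 264m + 432 = (-2m - 2)(m³ + 17m + 42) + (62m² + 382m + 516)
  m³ + 17m + 42 = ((1/62)m - 191/1922)(62m² + 382m + 516) + ((44820/961)m + 89640/961)
  62m² + 382m + 516 = ((29791/22410)m + 41323/7470)((44820/961)m + 89640/961) + (0)
Last nonzero remainder: (44820/961)m + 89640/961. Dividing through by 44820/961 gives the monic gcd m + 2.
Then lcm(f, g) = f·g / gcd(f, g); expanding and making the result monic gives the answer.

-4536 - 2340m - 246m² - 83m³ + 5m⁴ - m⁵ + m⁶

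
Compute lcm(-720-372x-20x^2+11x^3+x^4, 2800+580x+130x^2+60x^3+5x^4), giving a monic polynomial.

Repeated division with remainder:
  x^4+11x^3-20x^2-372x-720 = (1/5)(5x^4+60x^3+130x^2+580x+2800) + (-x^3-46x^2-488x-1280)
  5x^4+60x^3+130x^2+580x+2800 = (-5x+170)(-x^3-46x^2-488x-1280) + (5510x^2+77140x+220400)
  -x^3-46x^2-488x-1280 = (-(1/5510)x-16/2755)(5510x^2+77140x+220400) + (0)
Last nonzero remainder: 5510x^2+77140x+220400. Dividing through by 5510 gives the monic gcd x^2+14x+40.
Then lcm(f, g) = f·g / gcd(f, g); expanding and making the result monic gives the answer.

-10080-3768x-256x^2-178x^3-28x^4+9x^5+x^6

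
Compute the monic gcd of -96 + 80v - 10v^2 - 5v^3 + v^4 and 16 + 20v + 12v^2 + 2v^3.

4 + v

Repeated division with remainder:
  v^4 - 5v^3 - 10v^2 + 80v - 96 = ((1/2)v - 11/2)(2v^3 + 12v^2 + 20v + 16) + (46v^2 + 182v - 8)
  2v^3 + 12v^2 + 20v + 16 = ((1/23)v + 47/529)(46v^2 + 182v - 8) + ((2210/529)v + 8840/529)
  46v^2 + 182v - 8 = ((12167/1105)v - 529/1105)((2210/529)v + 8840/529) + (0)
Last nonzero remainder: (2210/529)v + 8840/529. Dividing through by 2210/529 gives the monic gcd v + 4.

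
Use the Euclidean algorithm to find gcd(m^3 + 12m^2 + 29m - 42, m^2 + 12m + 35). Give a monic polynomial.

By polynomial division,
  m^3 + 12m^2 + 29m - 42 = (m)(m^2 + 12m + 35) + (-6m - 42)
  m^2 + 12m + 35 = (-(1/6)m - 5/6)(-6m - 42) + (0)
Last nonzero remainder: -6m - 42. Dividing through by -6 gives the monic gcd m + 7.

m + 7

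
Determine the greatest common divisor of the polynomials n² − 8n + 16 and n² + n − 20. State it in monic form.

n − 4

Repeated division with remainder:
  n² − 8n + 16 = (n² + n − 20) + (−9n + 36)
  n² + n − 20 = (−(1/9)n − 5/9)(−9n + 36) + (0)
Last nonzero remainder: −9n + 36. Dividing through by −9 gives the monic gcd n − 4.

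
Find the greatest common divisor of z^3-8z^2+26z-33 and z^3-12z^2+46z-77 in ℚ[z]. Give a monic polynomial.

Repeated division with remainder:
  z^3-8z^2+26z-33 = (z^3-12z^2+46z-77) + (4z^2-20z+44)
  z^3-12z^2+46z-77 = ((1/4)z-7/4)(4z^2-20z+44) + (0)
Last nonzero remainder: 4z^2-20z+44. Dividing through by 4 gives the monic gcd z^2-5z+11.

z^2-5z+11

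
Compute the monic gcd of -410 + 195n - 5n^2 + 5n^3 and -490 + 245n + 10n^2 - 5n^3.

Euclidean algorithm in ℚ[n]:
  5n^3 - 5n^2 + 195n - 410 = (-1)(-5n^3 + 10n^2 + 245n - 490) + (5n^2 + 440n - 900)
  -5n^3 + 10n^2 + 245n - 490 = (-n + 90)(5n^2 + 440n - 900) + (-40255n + 80510)
  5n^2 + 440n - 900 = (-(1/8051)n - 90/8051)(-40255n + 80510) + (0)
Last nonzero remainder: -40255n + 80510. Dividing through by -40255 gives the monic gcd n - 2.

-2 + n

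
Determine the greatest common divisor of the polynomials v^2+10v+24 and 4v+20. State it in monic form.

Repeated division with remainder:
  v^2+10v+24 = ((1/4)v+5/4)(4v+20) + (-1)
  4v+20 = (-4v-20)(-1) + (0)
The last nonzero remainder is the constant -1, so the polynomials are coprime and gcd = 1.

1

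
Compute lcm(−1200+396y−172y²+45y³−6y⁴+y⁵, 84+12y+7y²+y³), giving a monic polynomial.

−8400+1572y−808y²+143y³+3y⁴+y⁵+y⁶

By polynomial division,
  y⁵−6y⁴+45y³−172y²+396y−1200 = (y²−13y+124)(y³+7y²+12y+84) + (−968y²−11616)
  y³+7y²+12y+84 = (−(1/968)y−7/968)(−968y²−11616) + (0)
Last nonzero remainder: −968y²−11616. Dividing through by −968 gives the monic gcd y²+12.
Then lcm(f, g) = f·g / gcd(f, g); expanding and making the result monic gives the answer.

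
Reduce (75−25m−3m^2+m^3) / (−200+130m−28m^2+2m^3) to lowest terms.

Repeated division with remainder:
  m^3−3m^2−25m+75 = (1/2)(2m^3−28m^2+130m−200) + (11m^2−90m+175)
  2m^3−28m^2+130m−200 = ((2/11)m−128/121)(11m^2−90m+175) + ((360/121)m−1800/121)
  11m^2−90m+175 = ((1331/360)m−847/72)((360/121)m−1800/121) + (0)
Last nonzero remainder: (360/121)m−1800/121. Dividing through by 360/121 gives the monic gcd m−5.
Cancel m−5 from numerator and denominator to get the reduced form.

(−15+2m+m^2)/(40−18m+2m^2)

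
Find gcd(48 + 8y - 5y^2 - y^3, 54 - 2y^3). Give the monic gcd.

-3 + y

By polynomial division,
  -y^3 - 5y^2 + 8y + 48 = (1/2)(-2y^3 + 54) + (-5y^2 + 8y + 21)
  -2y^3 + 54 = ((2/5)y + 16/25)(-5y^2 + 8y + 21) + (-(338/25)y + 1014/25)
  -5y^2 + 8y + 21 = ((125/338)y + 175/338)(-(338/25)y + 1014/25) + (0)
Last nonzero remainder: -(338/25)y + 1014/25. Dividing through by -338/25 gives the monic gcd y - 3.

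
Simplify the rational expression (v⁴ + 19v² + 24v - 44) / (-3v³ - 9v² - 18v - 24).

(-v³ + 2v² - 23v + 22)/(3v² + 3v + 12)

Apply the Euclidean algorithm:
  v⁴ + 19v² + 24v - 44 = (-(1/3)v + 1)(-3v³ - 9v² - 18v - 24) + (22v² + 34v - 20)
  -3v³ - 9v² - 18v - 24 = (-(3/22)v - 24/121)(22v² + 34v - 20) + (-(1692/121)v - 3384/121)
  22v² + 34v - 20 = (-(1331/846)v + 605/846)(-(1692/121)v - 3384/121) + (0)
Last nonzero remainder: -(1692/121)v - 3384/121. Dividing through by -1692/121 gives the monic gcd v + 2.
Cancel v + 2 from numerator and denominator to get the reduced form.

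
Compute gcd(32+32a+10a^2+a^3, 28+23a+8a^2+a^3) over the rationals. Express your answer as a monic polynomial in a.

4+a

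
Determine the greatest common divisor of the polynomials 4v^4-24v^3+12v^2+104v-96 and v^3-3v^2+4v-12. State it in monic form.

v-3

Apply the Euclidean algorithm:
  4v^4-24v^3+12v^2+104v-96 = (4v-12)(v^3-3v^2+4v-12) + (-40v^2+200v-240)
  v^3-3v^2+4v-12 = (-(1/40)v-1/20)(-40v^2+200v-240) + (8v-24)
  -40v^2+200v-240 = (-5v+10)(8v-24) + (0)
Last nonzero remainder: 8v-24. Dividing through by 8 gives the monic gcd v-3.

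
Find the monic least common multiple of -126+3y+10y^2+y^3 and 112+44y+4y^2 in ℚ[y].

-504-114y+43y^2+14y^3+y^4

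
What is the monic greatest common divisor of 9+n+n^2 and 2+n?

1

Apply the Euclidean algorithm:
  n^2+n+9 = (n-1)(n+2) + (11)
  n+2 = ((1/11)n+2/11)(11) + (0)
The last nonzero remainder is the constant 11, so the polynomials are coprime and gcd = 1.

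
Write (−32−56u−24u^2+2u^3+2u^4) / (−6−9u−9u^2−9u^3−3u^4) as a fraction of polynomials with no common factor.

(16+4u−2u^2)/(3+3u^2)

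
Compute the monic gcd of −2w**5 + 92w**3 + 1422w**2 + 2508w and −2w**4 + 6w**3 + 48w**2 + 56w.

Apply the Euclidean algorithm:
  −2w**5 + 92w**3 + 1422w**2 + 2508w = (w + 3)(−2w**4 + 6w**3 + 48w**2 + 56w) + (26w**3 + 1222w**2 + 2340w)
  −2w**4 + 6w**3 + 48w**2 + 56w = (−(1/13)w + 50/13)(26w**3 + 1222w**2 + 2340w) + (−4472w**2 − 8944w)
  26w**3 + 1222w**2 + 2340w = (−(1/172)w − 45/172)(−4472w**2 − 8944w) + (0)
Last nonzero remainder: −4472w**2 − 8944w. Dividing through by −4472 gives the monic gcd w**2 + 2w.

w**2 + 2w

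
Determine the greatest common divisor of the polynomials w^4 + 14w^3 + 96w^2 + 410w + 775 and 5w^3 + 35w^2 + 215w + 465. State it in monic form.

Apply the Euclidean algorithm:
  w^4 + 14w^3 + 96w^2 + 410w + 775 = ((1/5)w + 7/5)(5w^3 + 35w^2 + 215w + 465) + (4w^2 + 16w + 124)
  5w^3 + 35w^2 + 215w + 465 = ((5/4)w + 15/4)(4w^2 + 16w + 124) + (0)
Last nonzero remainder: 4w^2 + 16w + 124. Dividing through by 4 gives the monic gcd w^2 + 4w + 31.

w^2 + 4w + 31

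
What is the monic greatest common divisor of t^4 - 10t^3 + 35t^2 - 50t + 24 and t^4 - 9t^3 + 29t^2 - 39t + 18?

By polynomial division,
  t^4 - 10t^3 + 35t^2 - 50t + 24 = (t^4 - 9t^3 + 29t^2 - 39t + 18) + (-t^3 + 6t^2 - 11t + 6)
  t^4 - 9t^3 + 29t^2 - 39t + 18 = (-t + 3)(-t^3 + 6t^2 - 11t + 6) + (0)
Last nonzero remainder: -t^3 + 6t^2 - 11t + 6. Dividing through by -1 gives the monic gcd t^3 - 6t^2 + 11t - 6.

t^3 - 6t^2 + 11t - 6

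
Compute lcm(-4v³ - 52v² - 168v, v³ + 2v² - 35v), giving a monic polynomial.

Euclidean algorithm in ℚ[v]:
  -4v³ - 52v² - 168v = (-4)(v³ + 2v² - 35v) + (-44v² - 308v)
  v³ + 2v² - 35v = (-(1/44)v + 5/44)(-44v² - 308v) + (0)
Last nonzero remainder: -44v² - 308v. Dividing through by -44 gives the monic gcd v² + 7v.
Then lcm(f, g) = f·g / gcd(f, g); expanding and making the result monic gives the answer.

v⁴ + 8v³ - 23v² - 210v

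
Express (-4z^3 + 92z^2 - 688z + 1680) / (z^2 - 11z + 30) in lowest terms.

(-4z^2 + 68z - 280)/(z - 5)

By polynomial division,
  -4z^3 + 92z^2 - 688z + 1680 = (-4z + 48)(z^2 - 11z + 30) + (-40z + 240)
  z^2 - 11z + 30 = (-(1/40)z + 1/8)(-40z + 240) + (0)
Last nonzero remainder: -40z + 240. Dividing through by -40 gives the monic gcd z - 6.
Cancel z - 6 from numerator and denominator to get the reduced form.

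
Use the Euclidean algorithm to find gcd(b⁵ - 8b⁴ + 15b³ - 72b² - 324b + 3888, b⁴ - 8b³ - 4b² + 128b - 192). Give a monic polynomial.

b² - 2b - 24

By polynomial division,
  b⁵ - 8b⁴ + 15b³ - 72b² - 324b + 3888 = (b)(b⁴ - 8b³ - 4b² + 128b - 192) + (19b³ - 200b² - 132b + 3888)
  b⁴ - 8b³ - 4b² + 128b - 192 = ((1/19)b + 48/361)(19b³ - 200b² - 132b + 3888) + ((10664/361)b² - (21328/361)b - 255936/361)
  19b³ - 200b² - 132b + 3888 = ((6859/10664)b - 29241/5332)((10664/361)b² - (21328/361)b - 255936/361) + (0)
Last nonzero remainder: (10664/361)b² - (21328/361)b - 255936/361. Dividing through by 10664/361 gives the monic gcd b² - 2b - 24.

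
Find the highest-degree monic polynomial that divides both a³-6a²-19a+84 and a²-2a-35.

a-7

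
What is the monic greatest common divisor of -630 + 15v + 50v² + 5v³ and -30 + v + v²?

Euclidean algorithm in ℚ[v]:
  5v³ + 50v² + 15v - 630 = (5v + 45)(v² + v - 30) + (120v + 720)
  v² + v - 30 = ((1/120)v - 1/24)(120v + 720) + (0)
Last nonzero remainder: 120v + 720. Dividing through by 120 gives the monic gcd v + 6.

6 + v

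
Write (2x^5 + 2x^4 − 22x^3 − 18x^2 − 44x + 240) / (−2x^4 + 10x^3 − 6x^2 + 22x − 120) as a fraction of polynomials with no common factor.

Euclidean algorithm in ℚ[x]:
  2x^5 + 2x^4 − 22x^3 − 18x^2 − 44x + 240 = (−x − 6)(−2x^4 + 10x^3 − 6x^2 + 22x − 120) + (32x^3 − 32x^2 − 32x − 480)
  −2x^4 + 10x^3 − 6x^2 + 22x − 120 = (−(1/16)x + 1/4)(32x^3 − 32x^2 − 32x − 480) + (0)
Last nonzero remainder: 32x^3 − 32x^2 − 32x − 480. Dividing through by 32 gives the monic gcd x^3 − x^2 − x − 15.
Cancel x^3 − x^2 − x − 15 from numerator and denominator to get the reduced form.

(−x^2 − 2x + 8)/(x − 4)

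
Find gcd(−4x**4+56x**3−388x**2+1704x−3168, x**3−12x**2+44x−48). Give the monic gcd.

x**2−10x+24

Apply the Euclidean algorithm:
  −4x**4+56x**3−388x**2+1704x−3168 = (−4x+8)(x**3−12x**2+44x−48) + (−116x**2+1160x−2784)
  x**3−12x**2+44x−48 = (−(1/116)x+1/58)(−116x**2+1160x−2784) + (0)
Last nonzero remainder: −116x**2+1160x−2784. Dividing through by −116 gives the monic gcd x**2−10x+24.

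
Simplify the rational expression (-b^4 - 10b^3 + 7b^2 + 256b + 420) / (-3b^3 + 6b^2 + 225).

Apply the Euclidean algorithm:
  -b^4 - 10b^3 + 7b^2 + 256b + 420 = ((1/3)b + 4)(-3b^3 + 6b^2 + 225) + (-17b^2 + 181b - 480)
  -3b^3 + 6b^2 + 225 = ((3/17)b + 441/289)(-17b^2 + 181b - 480) + (-(55341/289)b + 276705/289)
  -17b^2 + 181b - 480 = ((4913/55341)b - 9248/18447)(-(55341/289)b + 276705/289) + (0)
Last nonzero remainder: -(55341/289)b + 276705/289. Dividing through by -55341/289 gives the monic gcd b - 5.
Cancel b - 5 from numerator and denominator to get the reduced form.

(b^3 + 15b^2 + 68b + 84)/(3b^2 + 9b + 45)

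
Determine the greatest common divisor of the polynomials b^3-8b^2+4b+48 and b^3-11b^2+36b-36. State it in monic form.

b-6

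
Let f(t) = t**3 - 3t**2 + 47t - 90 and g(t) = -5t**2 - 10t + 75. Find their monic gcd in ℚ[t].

Euclidean algorithm in ℚ[t]:
  t**3 - 3t**2 + 47t - 90 = (-(1/5)t + 1)(-5t**2 - 10t + 75) + (72t - 165)
  -5t**2 - 10t + 75 = (-(5/72)t - 515/1728)(72t - 165) + (14875/576)
  72t - 165 = ((41472/14875)t - 19008/2975)(14875/576) + (0)
The last nonzero remainder is the constant 14875/576, so the polynomials are coprime and gcd = 1.

1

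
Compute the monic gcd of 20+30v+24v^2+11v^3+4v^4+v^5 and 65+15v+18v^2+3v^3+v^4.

Euclidean algorithm in ℚ[v]:
  v^5+4v^4+11v^3+24v^2+30v+20 = (v+1)(v^4+3v^3+18v^2+15v+65) + (−10v^3−9v^2−50v−45)
  v^4+3v^3+18v^2+15v+65 = (−(1/10)v−21/100)(−10v^3−9v^2−50v−45) + ((1111/100)v^2+1111/20)
  −10v^3−9v^2−50v−45 = (−(1000/1111)v−900/1111)((1111/100)v^2+1111/20) + (0)
Last nonzero remainder: (1111/100)v^2+1111/20. Dividing through by 1111/100 gives the monic gcd v^2+5.

5+v^2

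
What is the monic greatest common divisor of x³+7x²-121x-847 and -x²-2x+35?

Apply the Euclidean algorithm:
  x³+7x²-121x-847 = (-x-5)(-x²-2x+35) + (-96x-672)
  -x²-2x+35 = ((1/96)x-5/96)(-96x-672) + (0)
Last nonzero remainder: -96x-672. Dividing through by -96 gives the monic gcd x+7.

x+7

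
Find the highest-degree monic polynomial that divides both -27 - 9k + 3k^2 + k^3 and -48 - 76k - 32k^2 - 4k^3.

Euclidean algorithm in ℚ[k]:
  k^3 + 3k^2 - 9k - 27 = (-1/4)(-4k^3 - 32k^2 - 76k - 48) + (-5k^2 - 28k - 39)
  -4k^3 - 32k^2 - 76k - 48 = ((4/5)k + 48/25)(-5k^2 - 28k - 39) + ((224/25)k + 672/25)
  -5k^2 - 28k - 39 = (-(125/224)k - 325/224)((224/25)k + 672/25) + (0)
Last nonzero remainder: (224/25)k + 672/25. Dividing through by 224/25 gives the monic gcd k + 3.

3 + k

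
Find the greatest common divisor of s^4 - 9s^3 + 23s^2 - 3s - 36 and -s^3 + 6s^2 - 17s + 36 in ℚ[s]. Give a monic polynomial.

Repeated division with remainder:
  s^4 - 9s^3 + 23s^2 - 3s - 36 = (-s + 3)(-s^3 + 6s^2 - 17s + 36) + (-12s^2 + 84s - 144)
  -s^3 + 6s^2 - 17s + 36 = ((1/12)s + 1/12)(-12s^2 + 84s - 144) + (-12s + 48)
  -12s^2 + 84s - 144 = (s - 3)(-12s + 48) + (0)
Last nonzero remainder: -12s + 48. Dividing through by -12 gives the monic gcd s - 4.

s - 4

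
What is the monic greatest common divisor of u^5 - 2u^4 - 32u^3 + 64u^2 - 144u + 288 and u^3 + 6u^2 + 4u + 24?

Apply the Euclidean algorithm:
  u^5 - 2u^4 - 32u^3 + 64u^2 - 144u + 288 = (u^2 - 8u + 12)(u^3 + 6u^2 + 4u + 24) + (0)
The last nonzero remainder u^3 + 6u^2 + 4u + 24 is already monic.

u^3 + 6u^2 + 4u + 24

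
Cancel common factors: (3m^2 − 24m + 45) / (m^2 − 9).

By polynomial division,
  3m^2 − 24m + 45 = (3)(m^2 − 9) + (−24m + 72)
  m^2 − 9 = (−(1/24)m − 1/8)(−24m + 72) + (0)
Last nonzero remainder: −24m + 72. Dividing through by −24 gives the monic gcd m − 3.
Cancel m − 3 from numerator and denominator to get the reduced form.

(3m − 15)/(m + 3)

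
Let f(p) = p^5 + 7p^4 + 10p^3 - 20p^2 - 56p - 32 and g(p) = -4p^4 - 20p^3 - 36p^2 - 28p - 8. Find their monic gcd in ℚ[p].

Apply the Euclidean algorithm:
  p^5 + 7p^4 + 10p^3 - 20p^2 - 56p - 32 = (-(1/4)p - 1/2)(-4p^4 - 20p^3 - 36p^2 - 28p - 8) + (-9p^3 - 45p^2 - 72p - 36)
  -4p^4 - 20p^3 - 36p^2 - 28p - 8 = ((4/9)p)(-9p^3 - 45p^2 - 72p - 36) + (-4p^2 - 12p - 8)
  -9p^3 - 45p^2 - 72p - 36 = ((9/4)p + 9/2)(-4p^2 - 12p - 8) + (0)
Last nonzero remainder: -4p^2 - 12p - 8. Dividing through by -4 gives the monic gcd p^2 + 3p + 2.

p^2 + 3p + 2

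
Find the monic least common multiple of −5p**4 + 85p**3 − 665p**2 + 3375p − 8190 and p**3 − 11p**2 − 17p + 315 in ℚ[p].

p**6 − 21p**5 + 156p**4 − 442p**3 − 1647p**2 + 23823p − 73710

Repeated division with remainder:
  −5p**4 + 85p**3 − 665p**2 + 3375p − 8190 = (−5p + 30)(p**3 − 11p**2 − 17p + 315) + (−420p**2 + 5460p − 17640)
  p**3 − 11p**2 − 17p + 315 = (−(1/420)p − 1/210)(−420p**2 + 5460p − 17640) + (−33p + 231)
  −420p**2 + 5460p − 17640 = ((140/11)p − 840/11)(−33p + 231) + (0)
Last nonzero remainder: −33p + 231. Dividing through by −33 gives the monic gcd p − 7.
Then lcm(f, g) = f·g / gcd(f, g); expanding and making the result monic gives the answer.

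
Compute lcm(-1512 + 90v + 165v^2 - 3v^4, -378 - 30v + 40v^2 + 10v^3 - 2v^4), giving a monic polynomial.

Euclidean algorithm in ℚ[v]:
  -3v^4 + 165v^2 + 90v - 1512 = (3/2)(-2v^4 + 10v^3 + 40v^2 - 30v - 378) + (-15v^3 + 105v^2 + 135v - 945)
  -2v^4 + 10v^3 + 40v^2 - 30v - 378 = ((2/15)v + 4/15)(-15v^3 + 105v^2 + 135v - 945) + (-6v^2 + 60v - 126)
  -15v^3 + 105v^2 + 135v - 945 = ((5/2)v + 15/2)(-6v^2 + 60v - 126) + (0)
Last nonzero remainder: -6v^2 + 60v - 126. Dividing through by -6 gives the monic gcd v^2 - 10v + 21.
Then lcm(f, g) = f·g / gcd(f, g); expanding and making the result monic gives the answer.

4536 + 2250v - 141v^2 - 305v^3 - 46v^4 + 5v^5 + v^6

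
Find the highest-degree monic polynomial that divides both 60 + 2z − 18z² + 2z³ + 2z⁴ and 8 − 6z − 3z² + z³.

By polynomial division,
  2z⁴ + 2z³ − 18z² + 2z + 60 = (2z + 8)(z³ − 3z² − 6z + 8) + (18z² + 34z − 4)
  z³ − 3z² − 6z + 8 = ((1/18)z − 22/81)(18z² + 34z − 4) + ((280/81)z + 560/81)
  18z² + 34z − 4 = ((729/140)z − 81/140)((280/81)z + 560/81) + (0)
Last nonzero remainder: (280/81)z + 560/81. Dividing through by 280/81 gives the monic gcd z + 2.

2 + z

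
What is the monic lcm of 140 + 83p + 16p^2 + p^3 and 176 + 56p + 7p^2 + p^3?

6160 + 4072p + 1093p^2 + 175p^3 + 19p^4 + p^5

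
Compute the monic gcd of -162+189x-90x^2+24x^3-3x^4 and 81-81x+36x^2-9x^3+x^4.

-27+18x-6x^2+x^3

Euclidean algorithm in ℚ[x]:
  -3x^4+24x^3-90x^2+189x-162 = (-3)(x^4-9x^3+36x^2-81x+81) + (-3x^3+18x^2-54x+81)
  x^4-9x^3+36x^2-81x+81 = (-(1/3)x+1)(-3x^3+18x^2-54x+81) + (0)
Last nonzero remainder: -3x^3+18x^2-54x+81. Dividing through by -3 gives the monic gcd x^3-6x^2+18x-27.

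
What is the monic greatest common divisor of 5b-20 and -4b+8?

1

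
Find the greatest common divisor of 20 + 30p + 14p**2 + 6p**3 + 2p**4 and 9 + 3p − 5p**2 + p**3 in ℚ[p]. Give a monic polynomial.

Euclidean algorithm in ℚ[p]:
  2p**4 + 6p**3 + 14p**2 + 30p + 20 = (2p + 16)(p**3 − 5p**2 + 3p + 9) + (88p**2 − 36p − 124)
  p**3 − 5p**2 + 3p + 9 = ((1/88)p − 101/1936)(88p**2 − 36p − 124) + ((1225/484)p + 1225/484)
  88p**2 − 36p − 124 = ((42592/1225)p − 60016/1225)((1225/484)p + 1225/484) + (0)
Last nonzero remainder: (1225/484)p + 1225/484. Dividing through by 1225/484 gives the monic gcd p + 1.

1 + p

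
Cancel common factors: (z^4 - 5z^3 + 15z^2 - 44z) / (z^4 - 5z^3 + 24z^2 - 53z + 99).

Apply the Euclidean algorithm:
  z^4 - 5z^3 + 15z^2 - 44z = (z^4 - 5z^3 + 24z^2 - 53z + 99) + (-9z^2 + 9z - 99)
  z^4 - 5z^3 + 24z^2 - 53z + 99 = (-(1/9)z^2 + (4/9)z - 1)(-9z^2 + 9z - 99) + (0)
Last nonzero remainder: -9z^2 + 9z - 99. Dividing through by -9 gives the monic gcd z^2 - z + 11.
Cancel z^2 - z + 11 from numerator and denominator to get the reduced form.

(z^2 - 4z)/(z^2 - 4z + 9)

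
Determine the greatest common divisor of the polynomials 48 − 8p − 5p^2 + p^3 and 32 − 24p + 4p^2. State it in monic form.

By polynomial division,
  p^3 − 5p^2 − 8p + 48 = ((1/4)p + 1/4)(4p^2 − 24p + 32) + (−10p + 40)
  4p^2 − 24p + 32 = (−(2/5)p + 4/5)(−10p + 40) + (0)
Last nonzero remainder: −10p + 40. Dividing through by −10 gives the monic gcd p − 4.

−4 + p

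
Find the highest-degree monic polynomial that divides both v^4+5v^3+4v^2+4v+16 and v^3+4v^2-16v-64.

By polynomial division,
  v^4+5v^3+4v^2+4v+16 = (v+1)(v^3+4v^2-16v-64) + (16v^2+84v+80)
  v^3+4v^2-16v-64 = ((1/16)v-5/64)(16v^2+84v+80) + (-(231/16)v-231/4)
  16v^2+84v+80 = (-(256/231)v-320/231)(-(231/16)v-231/4) + (0)
Last nonzero remainder: -(231/16)v-231/4. Dividing through by -231/16 gives the monic gcd v+4.

v+4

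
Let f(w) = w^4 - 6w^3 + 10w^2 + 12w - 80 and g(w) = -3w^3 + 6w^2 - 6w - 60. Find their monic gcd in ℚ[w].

w^3 - 2w^2 + 2w + 20

Repeated division with remainder:
  w^4 - 6w^3 + 10w^2 + 12w - 80 = (-(1/3)w + 4/3)(-3w^3 + 6w^2 - 6w - 60) + (0)
Last nonzero remainder: -3w^3 + 6w^2 - 6w - 60. Dividing through by -3 gives the monic gcd w^3 - 2w^2 + 2w + 20.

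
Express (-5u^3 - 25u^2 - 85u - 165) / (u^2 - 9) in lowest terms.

(-5u^2 - 10u - 55)/(u - 3)

Euclidean algorithm in ℚ[u]:
  -5u^3 - 25u^2 - 85u - 165 = (-5u - 25)(u^2 - 9) + (-130u - 390)
  u^2 - 9 = (-(1/130)u + 3/130)(-130u - 390) + (0)
Last nonzero remainder: -130u - 390. Dividing through by -130 gives the monic gcd u + 3.
Cancel u + 3 from numerator and denominator to get the reduced form.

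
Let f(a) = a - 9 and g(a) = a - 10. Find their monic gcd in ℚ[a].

1

By polynomial division,
  a - 9 = (a - 10) + (1)
  a - 10 = (a - 10)(1) + (0)
The last nonzero remainder is the constant 1, so the polynomials are coprime and gcd = 1.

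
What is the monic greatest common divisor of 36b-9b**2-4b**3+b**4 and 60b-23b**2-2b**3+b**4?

12b-7b**2+b**3

Apply the Euclidean algorithm:
  b**4-4b**3-9b**2+36b = (b**4-2b**3-23b**2+60b) + (-2b**3+14b**2-24b)
  b**4-2b**3-23b**2+60b = (-(1/2)b-5/2)(-2b**3+14b**2-24b) + (0)
Last nonzero remainder: -2b**3+14b**2-24b. Dividing through by -2 gives the monic gcd b**3-7b**2+12b.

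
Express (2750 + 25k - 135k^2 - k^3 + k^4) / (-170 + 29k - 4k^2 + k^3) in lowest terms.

Apply the Euclidean algorithm:
  k^4 - k^3 - 135k^2 + 25k + 2750 = (k + 3)(k^3 - 4k^2 + 29k - 170) + (-152k^2 + 108k + 3260)
  k^3 - 4k^2 + 29k - 170 = (-(1/152)k + 125/5776)(-152k^2 + 108k + 3260) + ((69471/1444)k - 347355/1444)
  -152k^2 + 108k + 3260 = (-(219488/69471)k - 941488/69471)((69471/1444)k - 347355/1444) + (0)
Last nonzero remainder: (69471/1444)k - 347355/1444. Dividing through by 69471/1444 gives the monic gcd k - 5.
Cancel k - 5 from numerator and denominator to get the reduced form.

(-550 - 115k + 4k^2 + k^3)/(34 + k + k^2)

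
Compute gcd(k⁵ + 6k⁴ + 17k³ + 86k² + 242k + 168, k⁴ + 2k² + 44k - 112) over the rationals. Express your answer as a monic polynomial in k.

By polynomial division,
  k⁵ + 6k⁴ + 17k³ + 86k² + 242k + 168 = (k + 6)(k⁴ + 2k² + 44k - 112) + (15k³ + 30k² + 90k + 840)
  k⁴ + 2k² + 44k - 112 = ((1/15)k - 2/15)(15k³ + 30k² + 90k + 840) + (0)
Last nonzero remainder: 15k³ + 30k² + 90k + 840. Dividing through by 15 gives the monic gcd k³ + 2k² + 6k + 56.

k³ + 2k² + 6k + 56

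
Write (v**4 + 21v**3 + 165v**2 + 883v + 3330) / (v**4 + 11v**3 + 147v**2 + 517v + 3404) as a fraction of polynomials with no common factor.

(v**2 + 19v + 90)/(v**2 + 9v + 92)

Apply the Euclidean algorithm:
  v**4 + 21v**3 + 165v**2 + 883v + 3330 = (v**4 + 11v**3 + 147v**2 + 517v + 3404) + (10v**3 + 18v**2 + 366v - 74)
  v**4 + 11v**3 + 147v**2 + 517v + 3404 = ((1/10)v + 23/25)(10v**3 + 18v**2 + 366v - 74) + ((2346/25)v**2 + (4692/25)v + 86802/25)
  10v**3 + 18v**2 + 366v - 74 = ((125/1173)v - 25/1173)((2346/25)v**2 + (4692/25)v + 86802/25) + (0)
Last nonzero remainder: (2346/25)v**2 + (4692/25)v + 86802/25. Dividing through by 2346/25 gives the monic gcd v**2 + 2v + 37.
Cancel v**2 + 2v + 37 from numerator and denominator to get the reduced form.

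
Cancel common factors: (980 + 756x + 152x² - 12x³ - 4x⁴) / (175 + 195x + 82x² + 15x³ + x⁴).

(28 - 4x)/(5 + x)

Euclidean algorithm in ℚ[x]:
  -4x⁴ - 12x³ + 152x² + 756x + 980 = (-4)(x⁴ + 15x³ + 82x² + 195x + 175) + (48x³ + 480x² + 1536x + 1680)
  x⁴ + 15x³ + 82x² + 195x + 175 = ((1/48)x + 5/48)(48x³ + 480x² + 1536x + 1680) + (0)
Last nonzero remainder: 48x³ + 480x² + 1536x + 1680. Dividing through by 48 gives the monic gcd x³ + 10x² + 32x + 35.
Cancel x³ + 10x² + 32x + 35 from numerator and denominator to get the reduced form.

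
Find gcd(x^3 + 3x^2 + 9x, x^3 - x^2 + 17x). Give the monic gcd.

x

Apply the Euclidean algorithm:
  x^3 + 3x^2 + 9x = (x^3 - x^2 + 17x) + (4x^2 - 8x)
  x^3 - x^2 + 17x = ((1/4)x + 1/4)(4x^2 - 8x) + (19x)
  4x^2 - 8x = ((4/19)x - 8/19)(19x) + (0)
Last nonzero remainder: 19x. Dividing through by 19 gives the monic gcd x.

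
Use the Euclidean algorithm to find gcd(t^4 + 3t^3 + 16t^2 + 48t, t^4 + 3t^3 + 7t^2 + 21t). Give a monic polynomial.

t^2 + 3t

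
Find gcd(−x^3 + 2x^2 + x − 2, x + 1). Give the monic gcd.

Euclidean algorithm in ℚ[x]:
  −x^3 + 2x^2 + x − 2 = (−x^2 + 3x − 2)(x + 1) + (0)
The last nonzero remainder x + 1 is already monic.

x + 1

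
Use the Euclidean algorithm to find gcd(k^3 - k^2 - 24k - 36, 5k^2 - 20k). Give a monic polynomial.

1

Repeated division with remainder:
  k^3 - k^2 - 24k - 36 = ((1/5)k + 3/5)(5k^2 - 20k) + (-12k - 36)
  5k^2 - 20k = (-(5/12)k + 35/12)(-12k - 36) + (105)
  -12k - 36 = (-(4/35)k - 12/35)(105) + (0)
The last nonzero remainder is the constant 105, so the polynomials are coprime and gcd = 1.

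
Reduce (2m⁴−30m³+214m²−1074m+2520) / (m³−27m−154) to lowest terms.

(2m³−16m²+102m−360)/(m²+7m+22)

Euclidean algorithm in ℚ[m]:
  2m⁴−30m³+214m²−1074m+2520 = (2m−30)(m³−27m−154) + (268m²−1576m−2100)
  m³−27m−154 = ((1/268)m+197/8978)(268m²−1576m−2100) + ((69208/4489)m−484456/4489)
  268m²−1576m−2100 = ((300763/17302)m+336675/17302)((69208/4489)m−484456/4489) + (0)
Last nonzero remainder: (69208/4489)m−484456/4489. Dividing through by 69208/4489 gives the monic gcd m−7.
Cancel m−7 from numerator and denominator to get the reduced form.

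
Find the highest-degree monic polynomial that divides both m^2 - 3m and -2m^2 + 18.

m - 3

Euclidean algorithm in ℚ[m]:
  m^2 - 3m = (-1/2)(-2m^2 + 18) + (-3m + 9)
  -2m^2 + 18 = ((2/3)m + 2)(-3m + 9) + (0)
Last nonzero remainder: -3m + 9. Dividing through by -3 gives the monic gcd m - 3.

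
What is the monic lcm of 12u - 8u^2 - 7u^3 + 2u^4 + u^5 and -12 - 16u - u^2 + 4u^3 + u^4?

12u + 4u^2 - 15u^3 - 5u^4 + 3u^5 + u^6

Repeated division with remainder:
  u^5 + 2u^4 - 7u^3 - 8u^2 + 12u = (u - 2)(u^4 + 4u^3 - u^2 - 16u - 12) + (2u^3 + 6u^2 - 8u - 24)
  u^4 + 4u^3 - u^2 - 16u - 12 = ((1/2)u + 1/2)(2u^3 + 6u^2 - 8u - 24) + (0)
Last nonzero remainder: 2u^3 + 6u^2 - 8u - 24. Dividing through by 2 gives the monic gcd u^3 + 3u^2 - 4u - 12.
Then lcm(f, g) = f·g / gcd(f, g); expanding and making the result monic gives the answer.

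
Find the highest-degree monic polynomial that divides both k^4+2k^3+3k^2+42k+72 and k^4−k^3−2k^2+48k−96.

k^2−3k+12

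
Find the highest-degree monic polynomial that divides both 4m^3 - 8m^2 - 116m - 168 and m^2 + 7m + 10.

Euclidean algorithm in ℚ[m]:
  4m^3 - 8m^2 - 116m - 168 = (4m - 36)(m^2 + 7m + 10) + (96m + 192)
  m^2 + 7m + 10 = ((1/96)m + 5/96)(96m + 192) + (0)
Last nonzero remainder: 96m + 192. Dividing through by 96 gives the monic gcd m + 2.

m + 2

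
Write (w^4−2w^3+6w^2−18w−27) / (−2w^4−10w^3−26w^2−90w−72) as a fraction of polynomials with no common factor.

By polynomial division,
  w^4−2w^3+6w^2−18w−27 = (−1/2)(−2w^4−10w^3−26w^2−90w−72) + (−7w^3−7w^2−63w−63)
  −2w^4−10w^3−26w^2−90w−72 = ((2/7)w+8/7)(−7w^3−7w^2−63w−63) + (0)
Last nonzero remainder: −7w^3−7w^2−63w−63. Dividing through by −7 gives the monic gcd w^3+w^2+9w+9.
Cancel w^3+w^2+9w+9 from numerator and denominator to get the reduced form.

(−w+3)/(2w+8)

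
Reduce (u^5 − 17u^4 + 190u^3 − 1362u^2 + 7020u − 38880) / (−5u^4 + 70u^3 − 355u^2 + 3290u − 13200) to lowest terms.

Euclidean algorithm in ℚ[u]:
  u^5 − 17u^4 + 190u^3 − 1362u^2 + 7020u − 38880 = (−(1/5)u + 3/5)(−5u^4 + 70u^3 − 355u^2 + 3290u − 13200) + (77u^3 − 491u^2 + 2406u − 30960)
  −5u^4 + 70u^3 − 355u^2 + 3290u − 13200 = (−(5/77)u + 2935/5929)(77u^3 − 491u^2 + 2406u − 30960) + ((262600/5929)u^2 + (525200/5929)u + 12604800/5929)
  77u^3 − 491u^2 + 2406u − 30960 = ((456533/262600)u − 764841/52520)((262600/5929)u^2 + (525200/5929)u + 12604800/5929) + (0)
Last nonzero remainder: (262600/5929)u^2 + (525200/5929)u + 12604800/5929. Dividing through by 262600/5929 gives the monic gcd u^2 + 2u + 48.
Cancel u^2 + 2u + 48 from numerator and denominator to get the reduced form.

(−u^3 + 19u^2 − 180u + 810)/(5u^2 − 80u + 275)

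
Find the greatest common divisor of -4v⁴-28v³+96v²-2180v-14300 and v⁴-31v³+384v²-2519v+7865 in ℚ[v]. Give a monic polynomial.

v²-9v+65

Apply the Euclidean algorithm:
  -4v⁴-28v³+96v²-2180v-14300 = (-4)(v⁴-31v³+384v²-2519v+7865) + (-152v³+1632v²-12256v+17160)
  v⁴-31v³+384v²-2519v+7865 = (-(1/152)v+385/2888)(-152v³+1632v²-12256v+17160) + ((30976/361)v²-(278784/361)v+2013440/361)
  -152v³+1632v²-12256v+17160 = (-(6859/3872)v+1083/352)((30976/361)v²-(278784/361)v+2013440/361) + (0)
Last nonzero remainder: (30976/361)v²-(278784/361)v+2013440/361. Dividing through by 30976/361 gives the monic gcd v²-9v+65.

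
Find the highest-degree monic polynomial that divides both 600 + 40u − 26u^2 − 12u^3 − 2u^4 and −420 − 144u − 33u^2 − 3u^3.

20 + 4u + u^2

Repeated division with remainder:
  −2u^4 − 12u^3 − 26u^2 + 40u + 600 = ((2/3)u − 10/3)(−3u^3 − 33u^2 − 144u − 420) + (−40u^2 − 160u − 800)
  −3u^3 − 33u^2 − 144u − 420 = ((3/40)u + 21/40)(−40u^2 − 160u − 800) + (0)
Last nonzero remainder: −40u^2 − 160u − 800. Dividing through by −40 gives the monic gcd u^2 + 4u + 20.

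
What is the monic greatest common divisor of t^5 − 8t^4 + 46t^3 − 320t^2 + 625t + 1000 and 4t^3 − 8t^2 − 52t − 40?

t^2 − 4t − 5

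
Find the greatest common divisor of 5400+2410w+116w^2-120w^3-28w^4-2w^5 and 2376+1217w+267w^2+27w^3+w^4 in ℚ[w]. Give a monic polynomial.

Euclidean algorithm in ℚ[w]:
  -2w^5-28w^4-120w^3+116w^2+2410w+5400 = (-2w+26)(w^4+27w^3+267w^2+1217w+2376) + (-288w^3-4392w^2-24480w-56376)
  w^4+27w^3+267w^2+1217w+2376 = (-(1/288)w-47/1152)(-288w^3-4392w^2-24480w-56376) + ((45/16)w^2+(45/2)w+1215/16)
  -288w^3-4392w^2-24480w-56376 = (-(512/5)w-3712/5)((45/16)w^2+(45/2)w+1215/16) + (0)
Last nonzero remainder: (45/16)w^2+(45/2)w+1215/16. Dividing through by 45/16 gives the monic gcd w^2+8w+27.

27+8w+w^2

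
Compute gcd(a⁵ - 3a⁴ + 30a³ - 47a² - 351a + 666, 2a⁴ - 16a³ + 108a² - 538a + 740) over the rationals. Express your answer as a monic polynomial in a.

a³ - 3a² + 39a - 74

Euclidean algorithm in ℚ[a]:
  a⁵ - 3a⁴ + 30a³ - 47a² - 351a + 666 = ((1/2)a + 5/2)(2a⁴ - 16a³ + 108a² - 538a + 740) + (16a³ - 48a² + 624a - 1184)
  2a⁴ - 16a³ + 108a² - 538a + 740 = ((1/8)a - 5/8)(16a³ - 48a² + 624a - 1184) + (0)
Last nonzero remainder: 16a³ - 48a² + 624a - 1184. Dividing through by 16 gives the monic gcd a³ - 3a² + 39a - 74.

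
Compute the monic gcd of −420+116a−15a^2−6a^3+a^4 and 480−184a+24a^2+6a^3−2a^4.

Euclidean algorithm in ℚ[a]:
  a^4−6a^3−15a^2+116a−420 = (−1/2)(−2a^4+6a^3+24a^2−184a+480) + (−3a^3−3a^2+24a−180)
  −2a^4+6a^3+24a^2−184a+480 = ((2/3)a−8/3)(−3a^3−3a^2+24a−180) + (0)
Last nonzero remainder: −3a^3−3a^2+24a−180. Dividing through by −3 gives the monic gcd a^3+a^2−8a+60.

60−8a+a^2+a^3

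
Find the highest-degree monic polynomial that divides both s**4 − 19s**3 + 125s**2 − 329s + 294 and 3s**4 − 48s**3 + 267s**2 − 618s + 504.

s**3 − 12s**2 + 41s − 42

By polynomial division,
  s**4 − 19s**3 + 125s**2 − 329s + 294 = (1/3)(3s**4 − 48s**3 + 267s**2 − 618s + 504) + (−3s**3 + 36s**2 − 123s + 126)
  3s**4 − 48s**3 + 267s**2 − 618s + 504 = (−s + 4)(−3s**3 + 36s**2 − 123s + 126) + (0)
Last nonzero remainder: −3s**3 + 36s**2 − 123s + 126. Dividing through by −3 gives the monic gcd s**3 − 12s**2 + 41s − 42.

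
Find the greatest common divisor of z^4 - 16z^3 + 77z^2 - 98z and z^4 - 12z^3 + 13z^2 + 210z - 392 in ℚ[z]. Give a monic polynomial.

z^3 - 16z^2 + 77z - 98

Euclidean algorithm in ℚ[z]:
  z^4 - 16z^3 + 77z^2 - 98z = (z^4 - 12z^3 + 13z^2 + 210z - 392) + (-4z^3 + 64z^2 - 308z + 392)
  z^4 - 12z^3 + 13z^2 + 210z - 392 = (-(1/4)z - 1)(-4z^3 + 64z^2 - 308z + 392) + (0)
Last nonzero remainder: -4z^3 + 64z^2 - 308z + 392. Dividing through by -4 gives the monic gcd z^3 - 16z^2 + 77z - 98.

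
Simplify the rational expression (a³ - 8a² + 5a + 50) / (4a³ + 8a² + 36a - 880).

(a² - 3a - 10)/(4a² + 28a + 176)

Apply the Euclidean algorithm:
  a³ - 8a² + 5a + 50 = (1/4)(4a³ + 8a² + 36a - 880) + (-10a² - 4a + 270)
  4a³ + 8a² + 36a - 880 = (-(2/5)a - 16/25)(-10a² - 4a + 270) + ((3536/25)a - 3536/5)
  -10a² - 4a + 270 = (-(125/1768)a - 675/1768)((3536/25)a - 3536/5) + (0)
Last nonzero remainder: (3536/25)a - 3536/5. Dividing through by 3536/25 gives the monic gcd a - 5.
Cancel a - 5 from numerator and denominator to get the reduced form.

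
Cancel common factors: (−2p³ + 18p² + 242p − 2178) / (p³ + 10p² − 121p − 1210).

(−2p + 18)/(p + 10)

Apply the Euclidean algorithm:
  −2p³ + 18p² + 242p − 2178 = (−2)(p³ + 10p² − 121p − 1210) + (38p² − 4598)
  p³ + 10p² − 121p − 1210 = ((1/38)p + 5/19)(38p² − 4598) + (0)
Last nonzero remainder: 38p² − 4598. Dividing through by 38 gives the monic gcd p² − 121.
Cancel p² − 121 from numerator and denominator to get the reduced form.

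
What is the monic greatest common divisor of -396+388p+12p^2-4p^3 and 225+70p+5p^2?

Euclidean algorithm in ℚ[p]:
  -4p^3+12p^2+388p-396 = (-(4/5)p+68/5)(5p^2+70p+225) + (-384p-3456)
  5p^2+70p+225 = (-(5/384)p-25/384)(-384p-3456) + (0)
Last nonzero remainder: -384p-3456. Dividing through by -384 gives the monic gcd p+9.

9+p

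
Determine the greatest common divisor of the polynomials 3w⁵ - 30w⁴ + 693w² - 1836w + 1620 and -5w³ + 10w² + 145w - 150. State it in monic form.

w² - w - 30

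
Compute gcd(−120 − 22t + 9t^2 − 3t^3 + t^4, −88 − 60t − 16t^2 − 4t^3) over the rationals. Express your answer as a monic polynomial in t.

By polynomial division,
  t^4 − 3t^3 + 9t^2 − 22t − 120 = (−(1/4)t + 7/4)(−4t^3 − 16t^2 − 60t − 88) + (22t^2 + 61t + 34)
  −4t^3 − 16t^2 − 60t − 88 = (−(2/11)t − 27/121)(22t^2 + 61t + 34) + (−(4865/121)t − 9730/121)
  22t^2 + 61t + 34 = (−(2662/4865)t − 2057/4865)(−(4865/121)t − 9730/121) + (0)
Last nonzero remainder: −(4865/121)t − 9730/121. Dividing through by −4865/121 gives the monic gcd t + 2.

2 + t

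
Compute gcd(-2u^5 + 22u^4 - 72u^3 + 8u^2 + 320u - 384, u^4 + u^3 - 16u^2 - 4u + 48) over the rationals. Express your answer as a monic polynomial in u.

u^3 - 3u^2 - 4u + 12

By polynomial division,
  -2u^5 + 22u^4 - 72u^3 + 8u^2 + 320u - 384 = (-2u + 24)(u^4 + u^3 - 16u^2 - 4u + 48) + (-128u^3 + 384u^2 + 512u - 1536)
  u^4 + u^3 - 16u^2 - 4u + 48 = (-(1/128)u - 1/32)(-128u^3 + 384u^2 + 512u - 1536) + (0)
Last nonzero remainder: -128u^3 + 384u^2 + 512u - 1536. Dividing through by -128 gives the monic gcd u^3 - 3u^2 - 4u + 12.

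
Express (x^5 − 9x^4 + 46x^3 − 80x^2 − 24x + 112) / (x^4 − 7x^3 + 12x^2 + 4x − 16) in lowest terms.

Repeated division with remainder:
  x^5 − 9x^4 + 46x^3 − 80x^2 − 24x + 112 = (x − 2)(x^4 − 7x^3 + 12x^2 + 4x − 16) + (20x^3 − 60x^2 + 80)
  x^4 − 7x^3 + 12x^2 + 4x − 16 = ((1/20)x − 1/5)(20x^3 − 60x^2 + 80) + (0)
Last nonzero remainder: 20x^3 − 60x^2 + 80. Dividing through by 20 gives the monic gcd x^3 − 3x^2 + 4.
Cancel x^3 − 3x^2 + 4 from numerator and denominator to get the reduced form.

(x^2 − 6x + 28)/(x − 4)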